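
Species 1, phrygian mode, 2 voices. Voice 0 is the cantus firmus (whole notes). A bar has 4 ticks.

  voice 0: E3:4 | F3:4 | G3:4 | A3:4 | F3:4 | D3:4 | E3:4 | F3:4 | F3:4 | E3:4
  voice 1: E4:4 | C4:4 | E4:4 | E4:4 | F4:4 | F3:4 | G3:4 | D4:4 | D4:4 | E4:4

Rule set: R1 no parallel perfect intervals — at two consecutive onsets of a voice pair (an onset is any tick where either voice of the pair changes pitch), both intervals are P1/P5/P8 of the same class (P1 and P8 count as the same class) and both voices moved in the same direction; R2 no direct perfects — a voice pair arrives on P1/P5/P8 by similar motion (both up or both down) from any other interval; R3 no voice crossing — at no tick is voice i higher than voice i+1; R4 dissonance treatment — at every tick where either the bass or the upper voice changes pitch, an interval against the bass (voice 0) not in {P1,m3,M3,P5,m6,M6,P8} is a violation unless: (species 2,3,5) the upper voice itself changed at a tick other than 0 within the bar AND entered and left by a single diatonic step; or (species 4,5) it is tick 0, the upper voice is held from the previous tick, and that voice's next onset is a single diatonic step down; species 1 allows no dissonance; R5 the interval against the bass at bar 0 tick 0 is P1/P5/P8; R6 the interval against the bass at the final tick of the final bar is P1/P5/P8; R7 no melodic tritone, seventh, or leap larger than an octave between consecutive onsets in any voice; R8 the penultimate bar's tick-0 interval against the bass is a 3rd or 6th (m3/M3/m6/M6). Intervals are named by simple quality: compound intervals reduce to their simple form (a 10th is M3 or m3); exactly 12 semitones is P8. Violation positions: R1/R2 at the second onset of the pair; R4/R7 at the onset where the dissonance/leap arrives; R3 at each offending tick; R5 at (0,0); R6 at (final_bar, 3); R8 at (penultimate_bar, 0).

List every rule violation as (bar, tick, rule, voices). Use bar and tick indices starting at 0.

bar 0: v0=E3 v1=E4 downbeat P8
bar 1: v0=F3 v1=C4 downbeat P5
bar 2: v0=G3 v1=E4 downbeat M6
bar 3: v0=A3 v1=E4 downbeat P5
bar 4: v0=F3 v1=F4 downbeat P8
bar 5: v0=D3 v1=F3 downbeat m3
bar 6: v0=E3 v1=G3 downbeat m3
bar 7: v0=F3 v1=D4 downbeat M6
bar 8: v0=F3 v1=D4 downbeat M6
bar 9: v0=E3 v1=E4 downbeat P8

No violations across 10 bars (E3..E3 vs E4..E4).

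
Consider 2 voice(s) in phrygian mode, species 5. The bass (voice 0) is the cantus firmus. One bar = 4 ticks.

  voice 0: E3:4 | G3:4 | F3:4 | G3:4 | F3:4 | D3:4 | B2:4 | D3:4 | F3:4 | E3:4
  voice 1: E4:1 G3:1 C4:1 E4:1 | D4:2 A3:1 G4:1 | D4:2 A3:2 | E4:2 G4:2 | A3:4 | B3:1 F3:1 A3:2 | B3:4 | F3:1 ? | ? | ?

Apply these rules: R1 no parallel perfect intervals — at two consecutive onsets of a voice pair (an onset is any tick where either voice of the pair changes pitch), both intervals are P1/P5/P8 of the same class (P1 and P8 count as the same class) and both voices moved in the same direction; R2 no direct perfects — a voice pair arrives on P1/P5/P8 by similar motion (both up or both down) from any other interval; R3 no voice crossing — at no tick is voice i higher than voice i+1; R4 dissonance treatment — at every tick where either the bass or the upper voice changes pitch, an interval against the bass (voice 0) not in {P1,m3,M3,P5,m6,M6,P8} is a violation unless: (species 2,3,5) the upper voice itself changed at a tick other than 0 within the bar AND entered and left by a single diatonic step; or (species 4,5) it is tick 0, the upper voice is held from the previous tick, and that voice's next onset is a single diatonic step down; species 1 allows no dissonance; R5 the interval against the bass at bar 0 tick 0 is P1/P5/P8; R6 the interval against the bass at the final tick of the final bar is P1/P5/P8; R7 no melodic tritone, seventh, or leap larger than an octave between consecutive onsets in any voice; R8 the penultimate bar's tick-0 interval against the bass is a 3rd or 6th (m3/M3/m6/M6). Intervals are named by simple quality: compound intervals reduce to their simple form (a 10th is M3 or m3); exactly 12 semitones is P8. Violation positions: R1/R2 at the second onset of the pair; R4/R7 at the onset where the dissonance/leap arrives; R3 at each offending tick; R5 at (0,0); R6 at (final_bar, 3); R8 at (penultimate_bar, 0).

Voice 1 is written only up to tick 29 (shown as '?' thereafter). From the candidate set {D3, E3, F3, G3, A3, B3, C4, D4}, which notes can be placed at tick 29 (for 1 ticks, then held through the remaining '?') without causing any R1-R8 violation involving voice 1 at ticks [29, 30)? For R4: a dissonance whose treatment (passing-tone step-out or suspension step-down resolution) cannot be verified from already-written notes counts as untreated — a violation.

{A3, D3, D4, F3}

D3: legal
E3: violates R4
F3: legal
G3: violates R4
A3: legal
B3: violates R7
C4: violates R4
D4: legal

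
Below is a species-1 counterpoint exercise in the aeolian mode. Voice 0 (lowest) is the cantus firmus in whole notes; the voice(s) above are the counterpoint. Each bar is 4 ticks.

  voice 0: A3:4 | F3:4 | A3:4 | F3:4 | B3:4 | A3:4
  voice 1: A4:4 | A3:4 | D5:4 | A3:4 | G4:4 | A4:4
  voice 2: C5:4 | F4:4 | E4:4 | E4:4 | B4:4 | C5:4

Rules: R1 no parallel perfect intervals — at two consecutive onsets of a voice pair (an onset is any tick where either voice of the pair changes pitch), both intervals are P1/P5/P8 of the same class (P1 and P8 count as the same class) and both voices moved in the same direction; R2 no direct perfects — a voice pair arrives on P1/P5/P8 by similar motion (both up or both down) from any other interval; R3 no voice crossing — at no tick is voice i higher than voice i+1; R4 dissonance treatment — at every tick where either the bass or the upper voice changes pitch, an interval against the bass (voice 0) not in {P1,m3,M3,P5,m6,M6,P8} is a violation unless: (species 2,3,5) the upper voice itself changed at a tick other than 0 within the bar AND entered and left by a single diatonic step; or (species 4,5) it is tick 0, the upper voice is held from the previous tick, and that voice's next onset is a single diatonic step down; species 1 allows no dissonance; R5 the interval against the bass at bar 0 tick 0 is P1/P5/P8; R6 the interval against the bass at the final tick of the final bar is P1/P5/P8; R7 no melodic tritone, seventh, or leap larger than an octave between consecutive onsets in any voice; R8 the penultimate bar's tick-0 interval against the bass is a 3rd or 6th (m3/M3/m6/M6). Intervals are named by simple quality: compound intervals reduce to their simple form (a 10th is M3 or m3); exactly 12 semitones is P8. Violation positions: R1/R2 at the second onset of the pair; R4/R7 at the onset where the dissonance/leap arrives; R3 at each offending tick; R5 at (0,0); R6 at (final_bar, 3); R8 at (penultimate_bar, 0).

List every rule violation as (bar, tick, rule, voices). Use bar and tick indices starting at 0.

(0, 0, R5, (0, 2))
(1, 0, R2, (0, 2))
(2, 0, R3, (1, 2))
(2, 0, R4, (0, 1))
(2, 0, R7, (1,))
(2, 1, R3, (1, 2))
(2, 2, R3, (1, 2))
(2, 3, R3, (1, 2))
(3, 0, R4, (0, 2))
(3, 0, R7, (1,))
(4, 0, R2, (0, 2))
(4, 0, R7, (0,))
(4, 0, R7, (1,))
(4, 0, R8, (0, 2))
(5, 3, R6, (0, 2))

bar 0: v0=A3 v1=A4 v2=C5 downbeat m3
bar 1: v0=F3 v1=A3 v2=F4 downbeat P8
bar 2: v0=A3 v1=D5 v2=E4 downbeat P5
bar 3: v0=F3 v1=A3 v2=E4 downbeat M7
bar 4: v0=B3 v1=G4 v2=B4 downbeat P8
bar 5: v0=A3 v1=A4 v2=C5 downbeat m3
  -> R5 @ bar 0 tick 0 v(0, 2): opens on m3
  -> R2 @ bar 1 tick 0 v(0, 2): A3/C5 m3 -> F3/F4 P8 similar
  -> R3 @ bar 2 tick 0 v(1, 2): D5 above E4
  -> R4 @ bar 2 tick 0 v(0, 1): A3/D5 P4 untreated
  -> R7 @ bar 2 tick 0 v(1,): A3->D5 leap 17st
  -> R3 @ bar 2 tick 1 v(1, 2): D5 above E4
  -> R3 @ bar 2 tick 2 v(1, 2): D5 above E4
  -> R3 @ bar 2 tick 3 v(1, 2): D5 above E4
  -> R4 @ bar 3 tick 0 v(0, 2): F3/E4 M7 untreated
  -> R7 @ bar 3 tick 0 v(1,): D5->A3 leap 17st
  -> R2 @ bar 4 tick 0 v(0, 2): F3/E4 M7 -> B3/B4 P8 similar
  -> R7 @ bar 4 tick 0 v(0,): F3->B3 leap 6st
  -> R7 @ bar 4 tick 0 v(1,): A3->G4 leap 10st
  -> R8 @ bar 4 tick 0 v(0, 2): penult P8 not 3rd/6th
  -> R6 @ bar 5 tick 3 v(0, 2): closes on m3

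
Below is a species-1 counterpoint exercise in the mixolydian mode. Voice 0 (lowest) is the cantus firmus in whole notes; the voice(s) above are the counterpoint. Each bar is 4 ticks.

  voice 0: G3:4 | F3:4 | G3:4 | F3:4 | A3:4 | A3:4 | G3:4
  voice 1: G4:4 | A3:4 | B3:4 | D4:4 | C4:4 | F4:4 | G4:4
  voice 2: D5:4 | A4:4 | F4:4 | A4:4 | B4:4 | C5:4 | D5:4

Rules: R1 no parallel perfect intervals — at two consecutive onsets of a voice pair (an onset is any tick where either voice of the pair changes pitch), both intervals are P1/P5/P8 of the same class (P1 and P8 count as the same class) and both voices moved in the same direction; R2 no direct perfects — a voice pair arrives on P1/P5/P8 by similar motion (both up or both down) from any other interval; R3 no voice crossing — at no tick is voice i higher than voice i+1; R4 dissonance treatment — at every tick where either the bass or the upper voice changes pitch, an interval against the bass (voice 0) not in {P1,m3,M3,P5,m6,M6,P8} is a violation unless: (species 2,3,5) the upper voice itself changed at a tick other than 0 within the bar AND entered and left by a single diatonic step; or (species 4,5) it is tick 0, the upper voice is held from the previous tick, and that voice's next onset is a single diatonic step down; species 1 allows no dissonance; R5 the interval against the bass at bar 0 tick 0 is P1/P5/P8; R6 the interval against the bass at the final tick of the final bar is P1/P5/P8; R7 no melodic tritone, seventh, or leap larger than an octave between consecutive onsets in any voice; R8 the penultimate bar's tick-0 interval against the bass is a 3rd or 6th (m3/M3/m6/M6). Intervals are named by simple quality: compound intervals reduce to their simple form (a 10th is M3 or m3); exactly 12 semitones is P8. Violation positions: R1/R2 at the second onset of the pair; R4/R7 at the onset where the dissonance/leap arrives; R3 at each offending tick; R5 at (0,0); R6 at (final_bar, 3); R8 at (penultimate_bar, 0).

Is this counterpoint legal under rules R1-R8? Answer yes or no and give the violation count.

No (7 violations)

bar 0: v0=G3 v1=G4 v2=D5 (P5)
bar 1: v0=F3 v1=A3 v2=A4 (M3)
bar 2: v0=G3 v1=B3 v2=F4 (m7)
bar 3: v0=F3 v1=D4 v2=A4 (M3)
bar 4: v0=A3 v1=C4 v2=B4 (M2)
bar 5: v0=A3 v1=F4 v2=C5 (m3)
bar 6: v0=G3 v1=G4 v2=D5 (P5)
  R2 @ bar1.0: G4/D5 P5 -> A3/A4 P8 similar
  R7 @ bar1.0: G4->A3 leap 10st
  R4 @ bar2.0: G3/F4 m7 untreated
  R2 @ bar3.0: B3/F4 TT -> D4/A4 P5 similar
  R4 @ bar4.0: A3/B4 M2 untreated
  R2 @ bar5.0: C4/B4 M7 -> F4/C5 P5 similar
  R1 @ bar6.0: F4/C5 P5 -> G4/D5 P5 similar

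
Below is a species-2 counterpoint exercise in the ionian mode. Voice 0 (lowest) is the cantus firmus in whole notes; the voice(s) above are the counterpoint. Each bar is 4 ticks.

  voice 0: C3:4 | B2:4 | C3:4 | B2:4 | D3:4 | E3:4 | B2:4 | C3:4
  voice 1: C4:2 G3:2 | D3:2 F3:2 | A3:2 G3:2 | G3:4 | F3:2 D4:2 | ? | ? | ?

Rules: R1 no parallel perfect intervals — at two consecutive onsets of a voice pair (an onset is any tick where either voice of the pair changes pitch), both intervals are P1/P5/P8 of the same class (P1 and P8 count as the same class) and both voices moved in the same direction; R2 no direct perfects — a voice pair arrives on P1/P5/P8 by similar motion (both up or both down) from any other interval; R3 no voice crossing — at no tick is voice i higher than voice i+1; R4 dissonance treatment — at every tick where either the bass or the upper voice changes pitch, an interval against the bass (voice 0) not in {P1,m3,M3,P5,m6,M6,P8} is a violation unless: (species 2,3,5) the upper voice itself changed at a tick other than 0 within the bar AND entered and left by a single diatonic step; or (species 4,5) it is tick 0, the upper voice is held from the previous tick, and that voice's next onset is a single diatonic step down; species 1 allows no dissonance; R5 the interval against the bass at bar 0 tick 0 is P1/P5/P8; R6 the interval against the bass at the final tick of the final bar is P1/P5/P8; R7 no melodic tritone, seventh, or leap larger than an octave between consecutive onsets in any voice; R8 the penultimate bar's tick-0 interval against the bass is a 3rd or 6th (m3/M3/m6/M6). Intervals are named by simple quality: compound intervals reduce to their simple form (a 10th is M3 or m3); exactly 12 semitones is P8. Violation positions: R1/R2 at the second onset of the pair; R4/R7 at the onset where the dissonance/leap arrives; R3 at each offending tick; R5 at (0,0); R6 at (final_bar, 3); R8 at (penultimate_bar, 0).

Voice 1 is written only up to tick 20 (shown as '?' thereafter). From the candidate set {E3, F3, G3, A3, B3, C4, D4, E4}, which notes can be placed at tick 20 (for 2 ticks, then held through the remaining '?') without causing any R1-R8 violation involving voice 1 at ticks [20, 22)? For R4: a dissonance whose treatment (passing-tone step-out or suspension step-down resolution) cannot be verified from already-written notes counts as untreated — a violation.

E3: violates R7
F3: violates R4
G3: legal
A3: violates R4
B3: legal
C4: legal
D4: violates R4
E4: violates R1

{B3, C4, G3}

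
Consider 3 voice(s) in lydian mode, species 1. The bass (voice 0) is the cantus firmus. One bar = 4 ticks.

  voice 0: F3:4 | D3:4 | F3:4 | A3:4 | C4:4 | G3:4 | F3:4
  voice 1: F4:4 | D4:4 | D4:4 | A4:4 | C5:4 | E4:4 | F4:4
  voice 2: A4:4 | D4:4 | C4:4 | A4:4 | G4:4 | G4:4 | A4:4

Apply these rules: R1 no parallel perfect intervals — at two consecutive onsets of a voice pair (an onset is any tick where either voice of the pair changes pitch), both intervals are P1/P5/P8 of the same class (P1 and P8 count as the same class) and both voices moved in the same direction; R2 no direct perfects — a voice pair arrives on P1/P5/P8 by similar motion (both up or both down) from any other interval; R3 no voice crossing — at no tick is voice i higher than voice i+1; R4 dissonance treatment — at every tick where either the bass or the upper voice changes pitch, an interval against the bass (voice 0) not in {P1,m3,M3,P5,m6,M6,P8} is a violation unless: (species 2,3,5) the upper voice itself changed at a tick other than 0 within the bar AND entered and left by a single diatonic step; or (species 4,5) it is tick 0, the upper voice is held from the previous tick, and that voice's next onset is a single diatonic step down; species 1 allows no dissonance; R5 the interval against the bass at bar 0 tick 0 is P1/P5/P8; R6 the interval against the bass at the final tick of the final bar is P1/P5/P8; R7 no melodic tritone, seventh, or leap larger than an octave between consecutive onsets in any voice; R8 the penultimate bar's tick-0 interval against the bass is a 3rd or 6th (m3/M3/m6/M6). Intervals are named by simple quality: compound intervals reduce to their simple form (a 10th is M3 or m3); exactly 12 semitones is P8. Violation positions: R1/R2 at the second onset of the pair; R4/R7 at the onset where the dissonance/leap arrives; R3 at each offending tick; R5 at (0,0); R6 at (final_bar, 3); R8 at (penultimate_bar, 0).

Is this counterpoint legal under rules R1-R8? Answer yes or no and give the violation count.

No (18 violations)

bar 0: v0=F3 v1=F4 v2=A4 (M3)
bar 1: v0=D3 v1=D4 v2=D4 (P8)
bar 2: v0=F3 v1=D4 v2=C4 (P5)
bar 3: v0=A3 v1=A4 v2=A4 (P8)
bar 4: v0=C4 v1=C5 v2=G4 (P5)
bar 5: v0=G3 v1=E4 v2=G4 (P8)
bar 6: v0=F3 v1=F4 v2=A4 (M3)
  R5 @ bar0.0: opens on M3
  R1 @ bar1.0: F3/F4 P8 -> D3/D4 P8 similar
  R2 @ bar1.0: F3/A4 M3 -> D3/D4 P8 similar
  R2 @ bar1.0: F4/A4 M3 -> D4/D4 P1 similar
  R3 @ bar2.0: D4 above C4
  R3 @ bar2.1: D4 above C4
  R3 @ bar2.2: D4 above C4
  R3 @ bar2.3: D4 above C4
  R2 @ bar3.0: F3/D4 M6 -> A3/A4 P8 similar
  R2 @ bar3.0: F3/C4 P5 -> A3/A4 P8 similar
  R2 @ bar3.0: D4/C4 M2 -> A4/A4 P1 similar
  R1 @ bar4.0: A3/A4 P8 -> C4/C5 P8 similar
  R3 @ bar4.0: C5 above G4
  R3 @ bar4.1: C5 above G4
  R3 @ bar4.2: C5 above G4
  R3 @ bar4.3: C5 above G4
  R8 @ bar5.0: penult P8 not 3rd/6th
  R6 @ bar6.3: closes on M3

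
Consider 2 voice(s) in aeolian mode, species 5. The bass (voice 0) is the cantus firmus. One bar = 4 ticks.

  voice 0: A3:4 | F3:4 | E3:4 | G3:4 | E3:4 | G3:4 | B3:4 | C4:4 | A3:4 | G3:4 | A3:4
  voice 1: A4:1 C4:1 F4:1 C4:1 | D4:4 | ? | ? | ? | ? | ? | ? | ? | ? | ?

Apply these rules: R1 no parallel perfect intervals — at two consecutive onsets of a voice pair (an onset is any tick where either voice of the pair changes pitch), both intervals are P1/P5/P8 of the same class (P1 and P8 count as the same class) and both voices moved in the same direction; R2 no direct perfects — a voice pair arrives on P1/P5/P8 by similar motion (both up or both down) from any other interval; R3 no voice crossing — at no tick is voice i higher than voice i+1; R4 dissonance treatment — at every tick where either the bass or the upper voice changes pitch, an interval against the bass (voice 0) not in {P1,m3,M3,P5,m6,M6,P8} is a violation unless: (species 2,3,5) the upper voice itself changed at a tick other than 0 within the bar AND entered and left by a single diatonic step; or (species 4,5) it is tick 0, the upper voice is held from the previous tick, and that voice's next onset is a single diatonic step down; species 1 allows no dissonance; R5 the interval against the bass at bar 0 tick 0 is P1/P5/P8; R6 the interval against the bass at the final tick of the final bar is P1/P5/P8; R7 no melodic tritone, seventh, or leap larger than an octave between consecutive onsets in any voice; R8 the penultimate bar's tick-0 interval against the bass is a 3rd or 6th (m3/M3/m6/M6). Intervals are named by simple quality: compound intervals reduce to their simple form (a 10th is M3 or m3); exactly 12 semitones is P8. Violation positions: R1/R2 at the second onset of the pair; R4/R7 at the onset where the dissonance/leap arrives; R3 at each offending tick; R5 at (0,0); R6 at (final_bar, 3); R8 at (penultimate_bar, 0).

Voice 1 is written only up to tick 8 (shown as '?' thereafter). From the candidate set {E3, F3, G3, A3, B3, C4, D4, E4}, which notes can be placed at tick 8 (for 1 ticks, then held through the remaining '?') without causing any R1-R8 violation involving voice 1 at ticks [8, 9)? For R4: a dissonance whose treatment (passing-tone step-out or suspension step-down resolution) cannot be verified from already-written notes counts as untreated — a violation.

E3: violates R2,R7
F3: violates R4
G3: legal
A3: violates R4
B3: violates R2
C4: legal
D4: violates R4
E4: legal

{C4, E4, G3}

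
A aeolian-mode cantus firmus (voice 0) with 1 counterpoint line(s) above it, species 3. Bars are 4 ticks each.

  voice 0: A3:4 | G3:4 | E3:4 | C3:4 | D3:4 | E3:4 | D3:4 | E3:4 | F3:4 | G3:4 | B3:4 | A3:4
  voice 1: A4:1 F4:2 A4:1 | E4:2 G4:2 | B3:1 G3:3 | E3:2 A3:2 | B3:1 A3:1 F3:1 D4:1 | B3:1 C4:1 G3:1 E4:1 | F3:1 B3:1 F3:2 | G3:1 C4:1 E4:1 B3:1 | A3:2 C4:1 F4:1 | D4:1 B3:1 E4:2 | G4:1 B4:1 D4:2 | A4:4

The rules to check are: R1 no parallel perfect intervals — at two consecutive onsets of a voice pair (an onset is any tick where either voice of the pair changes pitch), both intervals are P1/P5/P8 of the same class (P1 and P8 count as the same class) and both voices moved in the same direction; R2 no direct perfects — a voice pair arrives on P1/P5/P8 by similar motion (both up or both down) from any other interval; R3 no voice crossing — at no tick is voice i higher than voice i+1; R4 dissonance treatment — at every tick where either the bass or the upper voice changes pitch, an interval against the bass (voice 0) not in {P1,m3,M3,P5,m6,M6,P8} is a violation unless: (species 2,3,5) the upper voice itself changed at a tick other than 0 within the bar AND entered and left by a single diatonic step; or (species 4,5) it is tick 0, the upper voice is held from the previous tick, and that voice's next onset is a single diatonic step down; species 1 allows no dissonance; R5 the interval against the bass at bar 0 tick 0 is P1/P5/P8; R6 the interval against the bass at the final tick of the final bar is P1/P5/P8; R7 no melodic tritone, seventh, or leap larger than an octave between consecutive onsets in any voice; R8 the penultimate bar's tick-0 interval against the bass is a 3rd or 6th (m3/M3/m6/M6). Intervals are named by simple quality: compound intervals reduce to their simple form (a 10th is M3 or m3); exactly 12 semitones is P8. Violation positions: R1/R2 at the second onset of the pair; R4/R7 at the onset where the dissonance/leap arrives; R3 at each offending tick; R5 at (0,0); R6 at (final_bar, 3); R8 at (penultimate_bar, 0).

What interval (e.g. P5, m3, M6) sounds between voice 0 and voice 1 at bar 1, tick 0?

M6

voice 0=G3 voice 1=E4 -> M6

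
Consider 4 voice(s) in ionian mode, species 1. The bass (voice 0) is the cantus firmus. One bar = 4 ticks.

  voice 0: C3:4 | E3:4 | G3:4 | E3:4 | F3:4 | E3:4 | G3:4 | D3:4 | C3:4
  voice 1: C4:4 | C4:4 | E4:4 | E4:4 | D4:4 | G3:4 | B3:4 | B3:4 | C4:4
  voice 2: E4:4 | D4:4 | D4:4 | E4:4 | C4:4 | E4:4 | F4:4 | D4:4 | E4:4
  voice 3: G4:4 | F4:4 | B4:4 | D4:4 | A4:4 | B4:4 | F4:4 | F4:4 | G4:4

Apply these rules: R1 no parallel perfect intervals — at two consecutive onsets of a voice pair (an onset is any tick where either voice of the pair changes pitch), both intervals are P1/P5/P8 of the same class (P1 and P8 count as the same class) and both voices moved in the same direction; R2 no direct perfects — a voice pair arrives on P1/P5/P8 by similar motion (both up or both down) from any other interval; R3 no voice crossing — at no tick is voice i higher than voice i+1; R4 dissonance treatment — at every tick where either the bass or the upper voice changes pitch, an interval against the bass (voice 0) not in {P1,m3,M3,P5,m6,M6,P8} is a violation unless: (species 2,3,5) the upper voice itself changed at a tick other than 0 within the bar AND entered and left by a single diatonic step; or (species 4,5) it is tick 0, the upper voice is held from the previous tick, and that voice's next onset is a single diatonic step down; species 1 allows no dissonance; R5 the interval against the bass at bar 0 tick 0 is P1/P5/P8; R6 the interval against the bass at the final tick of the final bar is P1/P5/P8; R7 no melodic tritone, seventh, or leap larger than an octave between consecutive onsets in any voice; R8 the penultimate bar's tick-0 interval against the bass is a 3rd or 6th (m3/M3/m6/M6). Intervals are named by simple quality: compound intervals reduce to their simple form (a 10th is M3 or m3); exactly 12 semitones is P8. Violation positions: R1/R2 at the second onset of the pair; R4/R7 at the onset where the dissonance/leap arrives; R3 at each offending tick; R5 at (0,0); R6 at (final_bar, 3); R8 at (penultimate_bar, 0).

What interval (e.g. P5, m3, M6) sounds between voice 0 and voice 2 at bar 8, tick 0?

M3

voice 0=C3 voice 2=E4 -> M3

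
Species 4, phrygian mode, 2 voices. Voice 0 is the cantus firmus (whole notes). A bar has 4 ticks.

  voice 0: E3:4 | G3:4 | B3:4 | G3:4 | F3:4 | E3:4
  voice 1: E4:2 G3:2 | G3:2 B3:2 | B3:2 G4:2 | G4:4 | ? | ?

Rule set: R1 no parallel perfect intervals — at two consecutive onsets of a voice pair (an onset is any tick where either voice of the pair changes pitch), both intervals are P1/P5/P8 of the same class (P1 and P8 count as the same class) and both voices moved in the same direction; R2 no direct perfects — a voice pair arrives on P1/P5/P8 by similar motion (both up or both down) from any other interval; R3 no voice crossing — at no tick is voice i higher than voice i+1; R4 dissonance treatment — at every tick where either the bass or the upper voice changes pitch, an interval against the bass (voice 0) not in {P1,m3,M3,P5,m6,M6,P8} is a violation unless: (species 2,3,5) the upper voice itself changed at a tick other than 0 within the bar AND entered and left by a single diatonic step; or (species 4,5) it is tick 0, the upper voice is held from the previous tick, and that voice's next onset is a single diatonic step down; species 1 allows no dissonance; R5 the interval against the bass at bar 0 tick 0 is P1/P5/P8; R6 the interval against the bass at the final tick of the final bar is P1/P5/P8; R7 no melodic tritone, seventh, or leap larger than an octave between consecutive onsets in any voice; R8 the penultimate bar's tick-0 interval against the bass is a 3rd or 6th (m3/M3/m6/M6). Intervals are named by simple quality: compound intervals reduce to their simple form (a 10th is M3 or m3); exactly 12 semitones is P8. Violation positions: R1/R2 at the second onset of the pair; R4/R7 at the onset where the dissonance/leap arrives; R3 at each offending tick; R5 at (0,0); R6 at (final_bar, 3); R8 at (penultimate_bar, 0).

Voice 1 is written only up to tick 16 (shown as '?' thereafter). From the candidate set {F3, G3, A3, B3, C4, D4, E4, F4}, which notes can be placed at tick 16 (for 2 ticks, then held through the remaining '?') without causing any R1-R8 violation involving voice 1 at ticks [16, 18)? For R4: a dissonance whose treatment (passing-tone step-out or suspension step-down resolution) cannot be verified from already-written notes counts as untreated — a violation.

F3: violates R1,R7,R8
G3: violates R4,R8
A3: violates R7
B3: violates R4,R8
C4: violates R2,R8
D4: legal
E4: violates R4,R8
F4: violates R1,R8

{D4}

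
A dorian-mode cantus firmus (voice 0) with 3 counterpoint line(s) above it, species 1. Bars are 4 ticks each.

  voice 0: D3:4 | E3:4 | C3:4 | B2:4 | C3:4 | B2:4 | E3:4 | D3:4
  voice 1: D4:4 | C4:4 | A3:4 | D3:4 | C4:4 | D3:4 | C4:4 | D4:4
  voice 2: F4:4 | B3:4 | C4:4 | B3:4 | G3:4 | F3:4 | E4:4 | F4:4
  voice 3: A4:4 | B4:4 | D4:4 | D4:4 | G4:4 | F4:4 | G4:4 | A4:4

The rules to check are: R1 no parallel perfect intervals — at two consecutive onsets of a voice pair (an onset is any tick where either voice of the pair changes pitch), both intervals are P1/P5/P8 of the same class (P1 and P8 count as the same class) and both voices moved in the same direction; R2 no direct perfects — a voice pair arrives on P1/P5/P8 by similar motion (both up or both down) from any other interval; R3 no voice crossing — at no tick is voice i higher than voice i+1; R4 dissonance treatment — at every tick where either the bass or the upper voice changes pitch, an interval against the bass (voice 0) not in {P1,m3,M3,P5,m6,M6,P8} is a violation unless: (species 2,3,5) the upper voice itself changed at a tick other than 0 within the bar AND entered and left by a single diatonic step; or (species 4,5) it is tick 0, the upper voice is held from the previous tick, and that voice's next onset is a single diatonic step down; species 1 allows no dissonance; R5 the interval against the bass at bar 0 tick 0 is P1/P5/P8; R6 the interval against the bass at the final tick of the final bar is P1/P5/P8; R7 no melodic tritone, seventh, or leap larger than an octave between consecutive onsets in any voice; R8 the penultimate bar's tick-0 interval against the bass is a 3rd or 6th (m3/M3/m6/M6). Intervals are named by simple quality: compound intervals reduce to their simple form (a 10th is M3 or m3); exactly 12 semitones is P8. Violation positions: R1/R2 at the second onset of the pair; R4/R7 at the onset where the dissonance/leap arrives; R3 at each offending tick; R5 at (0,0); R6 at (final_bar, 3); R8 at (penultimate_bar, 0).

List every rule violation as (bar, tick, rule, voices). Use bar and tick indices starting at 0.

(0, 0, R5, (0, 2))
(1, 0, R1, (0, 3))
(1, 0, R3, (1, 2))
(1, 0, R7, (2,))
(1, 1, R3, (1, 2))
(1, 2, R3, (1, 2))
(1, 3, R3, (1, 2))
(2, 0, R4, (0, 3))
(3, 0, R1, (0, 2))
(4, 0, R2, (0, 1))
(4, 0, R2, (0, 3))
(4, 0, R2, (1, 3))
(4, 0, R3, (1, 2))
(4, 0, R7, (1,))
(4, 1, R3, (1, 2))
(4, 2, R3, (1, 2))
(4, 3, R3, (1, 2))
(5, 0, R1, (2, 3))
(5, 0, R4, (0, 2))
(5, 0, R4, (0, 3))
(5, 0, R7, (1,))
(6, 0, R2, (0, 2))
(6, 0, R2, (1, 3))
(6, 0, R7, (1,))
(6, 0, R7, (2,))
(6, 0, R8, (0, 2))
(7, 0, R1, (1, 3))
(7, 3, R6, (0, 2))

bar 0: v0=D3 v1=D4 v2=F4 v3=A4 downbeat P5
bar 1: v0=E3 v1=C4 v2=B3 v3=B4 downbeat P5
bar 2: v0=C3 v1=A3 v2=C4 v3=D4 downbeat M2
bar 3: v0=B2 v1=D3 v2=B3 v3=D4 downbeat m3
bar 4: v0=C3 v1=C4 v2=G3 v3=G4 downbeat P5
bar 5: v0=B2 v1=D3 v2=F3 v3=F4 downbeat TT
bar 6: v0=E3 v1=C4 v2=E4 v3=G4 downbeat m3
bar 7: v0=D3 v1=D4 v2=F4 v3=A4 downbeat P5
  -> R5 @ bar 0 tick 0 v(0, 2): opens on m3
  -> R1 @ bar 1 tick 0 v(0, 3): D3/A4 P5 -> E3/B4 P5 similar
  -> R3 @ bar 1 tick 0 v(1, 2): C4 above B3
  -> R7 @ bar 1 tick 0 v(2,): F4->B3 leap 6st
  -> R3 @ bar 1 tick 1 v(1, 2): C4 above B3
  -> R3 @ bar 1 tick 2 v(1, 2): C4 above B3
  -> R3 @ bar 1 tick 3 v(1, 2): C4 above B3
  -> R4 @ bar 2 tick 0 v(0, 3): C3/D4 M2 untreated
  -> R1 @ bar 3 tick 0 v(0, 2): C3/C4 P8 -> B2/B3 P8 similar
  -> R2 @ bar 4 tick 0 v(0, 1): B2/D3 m3 -> C3/C4 P8 similar
  -> R2 @ bar 4 tick 0 v(0, 3): B2/D4 m3 -> C3/G4 P5 similar
  -> R2 @ bar 4 tick 0 v(1, 3): D3/D4 P8 -> C4/G4 P5 similar
  -> R3 @ bar 4 tick 0 v(1, 2): C4 above G3
  -> R7 @ bar 4 tick 0 v(1,): D3->C4 leap 10st
  -> R3 @ bar 4 tick 1 v(1, 2): C4 above G3
  -> R3 @ bar 4 tick 2 v(1, 2): C4 above G3
  -> R3 @ bar 4 tick 3 v(1, 2): C4 above G3
  -> R1 @ bar 5 tick 0 v(2, 3): G3/G4 P8 -> F3/F4 P8 similar
  -> R4 @ bar 5 tick 0 v(0, 2): B2/F3 TT untreated
  -> R4 @ bar 5 tick 0 v(0, 3): B2/F4 TT untreated
  -> R7 @ bar 5 tick 0 v(1,): C4->D3 leap 10st
  -> R2 @ bar 6 tick 0 v(0, 2): B2/F3 TT -> E3/E4 P8 similar
  -> R2 @ bar 6 tick 0 v(1, 3): D3/F4 m3 -> C4/G4 P5 similar
  -> R7 @ bar 6 tick 0 v(1,): D3->C4 leap 10st
  -> R7 @ bar 6 tick 0 v(2,): F3->E4 leap 11st
  -> R8 @ bar 6 tick 0 v(0, 2): penult P8 not 3rd/6th
  -> R1 @ bar 7 tick 0 v(1, 3): C4/G4 P5 -> D4/A4 P5 similar
  -> R6 @ bar 7 tick 3 v(0, 2): closes on m3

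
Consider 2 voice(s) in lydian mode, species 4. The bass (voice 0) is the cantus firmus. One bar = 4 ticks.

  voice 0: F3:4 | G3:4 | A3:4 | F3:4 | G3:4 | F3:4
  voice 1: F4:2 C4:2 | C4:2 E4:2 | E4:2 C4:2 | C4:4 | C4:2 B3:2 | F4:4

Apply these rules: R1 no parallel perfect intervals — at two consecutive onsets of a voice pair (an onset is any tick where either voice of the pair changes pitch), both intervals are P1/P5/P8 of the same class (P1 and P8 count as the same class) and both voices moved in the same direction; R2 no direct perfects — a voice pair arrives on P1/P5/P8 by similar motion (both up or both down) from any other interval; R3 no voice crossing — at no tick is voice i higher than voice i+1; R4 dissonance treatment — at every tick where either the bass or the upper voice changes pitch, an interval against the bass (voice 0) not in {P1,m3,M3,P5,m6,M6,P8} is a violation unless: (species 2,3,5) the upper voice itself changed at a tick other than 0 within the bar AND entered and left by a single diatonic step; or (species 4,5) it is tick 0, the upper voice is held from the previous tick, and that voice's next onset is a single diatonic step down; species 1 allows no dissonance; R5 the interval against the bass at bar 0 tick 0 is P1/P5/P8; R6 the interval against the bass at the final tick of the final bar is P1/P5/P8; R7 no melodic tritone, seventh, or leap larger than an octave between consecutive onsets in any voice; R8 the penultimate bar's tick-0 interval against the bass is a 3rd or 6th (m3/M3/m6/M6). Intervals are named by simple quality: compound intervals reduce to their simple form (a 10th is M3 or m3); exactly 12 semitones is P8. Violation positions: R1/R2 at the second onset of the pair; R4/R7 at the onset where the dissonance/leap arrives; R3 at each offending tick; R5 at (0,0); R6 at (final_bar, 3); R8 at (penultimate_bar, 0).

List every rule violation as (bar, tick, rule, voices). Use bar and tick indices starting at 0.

bar 0: v0=F3 v1=F4 downbeat P8
bar 1: v0=G3 v1=C4 downbeat P4
bar 2: v0=A3 v1=E4 downbeat P5
bar 3: v0=F3 v1=C4 downbeat P5
bar 4: v0=G3 v1=C4 downbeat P4
bar 5: v0=F3 v1=F4 downbeat P8
  -> R4 @ bar 1 tick 0 v(0, 1): G3/C4 P4 untreated
  -> R8 @ bar 4 tick 0 v(0, 1): penult P4 not 3rd/6th
  -> R7 @ bar 5 tick 0 v(1,): B3->F4 leap 6st

(1, 0, R4, (0, 1))
(4, 0, R8, (0, 1))
(5, 0, R7, (1,))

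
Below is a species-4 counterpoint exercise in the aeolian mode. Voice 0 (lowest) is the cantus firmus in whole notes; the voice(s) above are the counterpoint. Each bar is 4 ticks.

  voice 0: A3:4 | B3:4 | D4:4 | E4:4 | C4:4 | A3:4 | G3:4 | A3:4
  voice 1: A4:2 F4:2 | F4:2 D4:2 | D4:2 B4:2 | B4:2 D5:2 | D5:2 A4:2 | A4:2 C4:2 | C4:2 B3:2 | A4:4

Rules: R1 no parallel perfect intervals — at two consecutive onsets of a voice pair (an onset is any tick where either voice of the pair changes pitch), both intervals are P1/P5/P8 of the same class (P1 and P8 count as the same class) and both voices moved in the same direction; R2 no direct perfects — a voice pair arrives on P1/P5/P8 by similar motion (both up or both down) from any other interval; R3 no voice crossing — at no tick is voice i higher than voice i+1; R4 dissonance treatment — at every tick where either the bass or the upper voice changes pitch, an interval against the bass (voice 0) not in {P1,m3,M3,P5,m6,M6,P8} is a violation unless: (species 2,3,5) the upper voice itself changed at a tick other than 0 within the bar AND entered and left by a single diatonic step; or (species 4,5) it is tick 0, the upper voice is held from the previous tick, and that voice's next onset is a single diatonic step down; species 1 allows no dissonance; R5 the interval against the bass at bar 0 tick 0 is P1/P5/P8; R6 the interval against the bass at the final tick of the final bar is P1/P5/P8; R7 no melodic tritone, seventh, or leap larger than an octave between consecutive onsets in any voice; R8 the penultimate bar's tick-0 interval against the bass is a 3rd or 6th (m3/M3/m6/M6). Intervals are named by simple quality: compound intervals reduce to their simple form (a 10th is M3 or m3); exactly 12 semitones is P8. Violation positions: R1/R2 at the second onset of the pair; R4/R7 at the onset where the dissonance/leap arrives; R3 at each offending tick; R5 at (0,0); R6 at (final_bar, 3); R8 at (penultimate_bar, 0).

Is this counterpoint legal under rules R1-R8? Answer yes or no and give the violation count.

No (6 violations)

bar 0: v0=A3 v1=A4 (P8)
bar 1: v0=B3 v1=F4 (TT)
bar 2: v0=D4 v1=D4 (P1)
bar 3: v0=E4 v1=B4 (P5)
bar 4: v0=C4 v1=D5 (M2)
bar 5: v0=A3 v1=A4 (P8)
bar 6: v0=G3 v1=C4 (P4)
bar 7: v0=A3 v1=A4 (P8)
  R4 @ bar1.0: B3/F4 TT untreated
  R4 @ bar3.2: E4/D5 m7 untreated
  R4 @ bar4.0: C4/D5 M2 untreated
  R8 @ bar6.0: penult P4 not 3rd/6th
  R2 @ bar7.0: G3/B3 M3 -> A3/A4 P8 similar
  R7 @ bar7.0: B3->A4 leap 10st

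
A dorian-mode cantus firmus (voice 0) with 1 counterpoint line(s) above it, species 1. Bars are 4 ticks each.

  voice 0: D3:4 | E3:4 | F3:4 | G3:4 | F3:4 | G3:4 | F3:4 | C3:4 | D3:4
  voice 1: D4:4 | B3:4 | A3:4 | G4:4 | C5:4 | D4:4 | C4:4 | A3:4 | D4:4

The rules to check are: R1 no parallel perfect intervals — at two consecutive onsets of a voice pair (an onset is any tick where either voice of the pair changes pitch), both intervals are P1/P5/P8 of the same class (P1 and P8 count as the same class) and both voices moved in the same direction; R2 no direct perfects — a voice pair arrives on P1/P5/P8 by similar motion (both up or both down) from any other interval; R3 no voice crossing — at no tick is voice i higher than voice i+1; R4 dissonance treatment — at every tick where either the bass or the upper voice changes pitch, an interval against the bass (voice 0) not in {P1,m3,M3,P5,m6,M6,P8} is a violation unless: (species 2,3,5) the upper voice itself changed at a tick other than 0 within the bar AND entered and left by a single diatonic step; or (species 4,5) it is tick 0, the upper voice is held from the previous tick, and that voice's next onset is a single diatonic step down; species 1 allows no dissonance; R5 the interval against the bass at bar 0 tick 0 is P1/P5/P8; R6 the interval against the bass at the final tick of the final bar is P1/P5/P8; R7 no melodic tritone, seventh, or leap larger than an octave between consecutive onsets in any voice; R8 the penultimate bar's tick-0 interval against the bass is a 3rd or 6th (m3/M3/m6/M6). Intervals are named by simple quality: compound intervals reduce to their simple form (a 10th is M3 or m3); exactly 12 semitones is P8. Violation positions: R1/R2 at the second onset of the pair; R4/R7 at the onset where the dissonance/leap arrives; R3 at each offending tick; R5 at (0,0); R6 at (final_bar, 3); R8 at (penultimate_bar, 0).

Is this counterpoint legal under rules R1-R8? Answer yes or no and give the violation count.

No (5 violations)

bar 0: v0=D3 v1=D4 (P8)
bar 1: v0=E3 v1=B3 (P5)
bar 2: v0=F3 v1=A3 (M3)
bar 3: v0=G3 v1=G4 (P8)
bar 4: v0=F3 v1=C5 (P5)
bar 5: v0=G3 v1=D4 (P5)
bar 6: v0=F3 v1=C4 (P5)
bar 7: v0=C3 v1=A3 (M6)
bar 8: v0=D3 v1=D4 (P8)
  R2 @ bar3.0: F3/A3 M3 -> G3/G4 P8 similar
  R7 @ bar3.0: A3->G4 leap 10st
  R7 @ bar5.0: C5->D4 leap 10st
  R1 @ bar6.0: G3/D4 P5 -> F3/C4 P5 similar
  R2 @ bar8.0: C3/A3 M6 -> D3/D4 P8 similar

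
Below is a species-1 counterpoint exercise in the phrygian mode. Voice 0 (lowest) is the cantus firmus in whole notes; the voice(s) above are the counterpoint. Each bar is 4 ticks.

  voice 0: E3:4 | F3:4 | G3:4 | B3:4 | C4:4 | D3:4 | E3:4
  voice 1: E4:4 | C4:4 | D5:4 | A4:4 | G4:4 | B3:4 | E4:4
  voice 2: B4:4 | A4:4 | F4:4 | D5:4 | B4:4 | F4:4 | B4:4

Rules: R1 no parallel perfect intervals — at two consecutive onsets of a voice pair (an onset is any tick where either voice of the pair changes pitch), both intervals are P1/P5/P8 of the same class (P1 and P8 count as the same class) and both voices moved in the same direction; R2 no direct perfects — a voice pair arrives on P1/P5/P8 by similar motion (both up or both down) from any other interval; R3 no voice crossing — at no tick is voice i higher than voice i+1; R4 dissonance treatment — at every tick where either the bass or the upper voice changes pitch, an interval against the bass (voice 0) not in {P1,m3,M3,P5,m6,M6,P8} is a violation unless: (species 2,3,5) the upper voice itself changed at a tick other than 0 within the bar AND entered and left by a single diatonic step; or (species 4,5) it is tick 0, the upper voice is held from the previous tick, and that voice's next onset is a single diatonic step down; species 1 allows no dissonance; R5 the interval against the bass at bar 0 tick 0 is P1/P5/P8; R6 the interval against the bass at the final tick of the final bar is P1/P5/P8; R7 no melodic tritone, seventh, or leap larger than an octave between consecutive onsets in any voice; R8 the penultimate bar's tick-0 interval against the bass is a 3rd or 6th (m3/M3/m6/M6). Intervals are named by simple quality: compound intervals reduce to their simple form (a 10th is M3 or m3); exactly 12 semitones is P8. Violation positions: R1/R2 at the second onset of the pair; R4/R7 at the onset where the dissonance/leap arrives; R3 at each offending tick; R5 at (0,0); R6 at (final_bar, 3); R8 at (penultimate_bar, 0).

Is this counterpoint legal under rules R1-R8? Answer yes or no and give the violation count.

No (15 violations)

bar 0: v0=E3 v1=E4 v2=B4 (P5)
bar 1: v0=F3 v1=C4 v2=A4 (M3)
bar 2: v0=G3 v1=D5 v2=F4 (m7)
bar 3: v0=B3 v1=A4 v2=D5 (m3)
bar 4: v0=C4 v1=G4 v2=B4 (M7)
bar 5: v0=D3 v1=B3 v2=F4 (m3)
bar 6: v0=E3 v1=E4 v2=B4 (P5)
  R1 @ bar2.0: F3/C4 P5 -> G3/D5 P5 similar
  R3 @ bar2.0: D5 above F4
  R4 @ bar2.0: G3/F4 m7 untreated
  R7 @ bar2.0: C4->D5 leap 14st
  R3 @ bar2.1: D5 above F4
  R3 @ bar2.2: D5 above F4
  R3 @ bar2.3: D5 above F4
  R4 @ bar3.0: B3/A4 m7 untreated
  R4 @ bar4.0: C4/B4 M7 untreated
  R7 @ bar5.0: C4->D3 leap 10st
  R7 @ bar5.0: B4->F4 leap 6st
  R2 @ bar6.0: D3/B3 M6 -> E3/E4 P8 similar
  R2 @ bar6.0: D3/F4 m3 -> E3/B4 P5 similar
  R2 @ bar6.0: B3/F4 TT -> E4/B4 P5 similar
  R7 @ bar6.0: F4->B4 leap 6st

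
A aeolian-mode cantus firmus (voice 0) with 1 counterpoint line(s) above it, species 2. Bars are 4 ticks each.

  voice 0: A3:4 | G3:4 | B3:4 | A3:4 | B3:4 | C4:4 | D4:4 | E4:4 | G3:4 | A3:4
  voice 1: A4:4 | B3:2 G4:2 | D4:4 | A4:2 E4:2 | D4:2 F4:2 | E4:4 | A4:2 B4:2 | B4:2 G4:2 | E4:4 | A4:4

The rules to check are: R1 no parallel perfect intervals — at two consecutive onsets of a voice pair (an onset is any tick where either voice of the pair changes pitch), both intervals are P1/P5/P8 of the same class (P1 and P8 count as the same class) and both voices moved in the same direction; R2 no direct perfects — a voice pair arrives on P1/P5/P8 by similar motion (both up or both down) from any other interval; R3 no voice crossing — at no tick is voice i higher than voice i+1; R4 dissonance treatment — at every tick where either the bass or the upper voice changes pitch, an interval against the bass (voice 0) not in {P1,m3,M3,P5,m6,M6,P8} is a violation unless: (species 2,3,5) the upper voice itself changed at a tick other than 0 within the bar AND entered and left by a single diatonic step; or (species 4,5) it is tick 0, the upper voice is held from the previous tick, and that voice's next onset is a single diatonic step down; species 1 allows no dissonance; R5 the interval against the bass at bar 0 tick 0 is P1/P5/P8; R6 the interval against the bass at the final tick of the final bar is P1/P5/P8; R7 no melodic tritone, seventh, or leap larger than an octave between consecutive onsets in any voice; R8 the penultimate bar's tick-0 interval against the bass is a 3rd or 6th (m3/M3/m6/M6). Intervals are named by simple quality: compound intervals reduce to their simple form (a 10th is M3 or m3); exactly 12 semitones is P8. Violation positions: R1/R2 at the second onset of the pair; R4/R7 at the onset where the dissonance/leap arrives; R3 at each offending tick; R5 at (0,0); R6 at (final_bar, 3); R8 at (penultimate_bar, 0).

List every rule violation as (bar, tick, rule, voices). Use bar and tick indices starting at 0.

bar 0: v0=A3 v1=A4 downbeat P8
bar 1: v0=G3 v1=B3 downbeat M3
bar 2: v0=B3 v1=D4 downbeat m3
bar 3: v0=A3 v1=A4 downbeat P8
bar 4: v0=B3 v1=D4 downbeat m3
bar 5: v0=C4 v1=E4 downbeat M3
bar 6: v0=D4 v1=A4 downbeat P5
bar 7: v0=E4 v1=B4 downbeat P5
bar 8: v0=G3 v1=E4 downbeat M6
bar 9: v0=A3 v1=A4 downbeat P8
  -> R7 @ bar 1 tick 0 v(1,): A4->B3 leap 10st
  -> R4 @ bar 4 tick 2 v(0, 1): B3/F4 TT untreated
  -> R2 @ bar 6 tick 0 v(0, 1): C4/E4 M3 -> D4/A4 P5 similar
  -> R2 @ bar 9 tick 0 v(0, 1): G3/E4 M6 -> A3/A4 P8 similar

(1, 0, R7, (1,))
(4, 2, R4, (0, 1))
(6, 0, R2, (0, 1))
(9, 0, R2, (0, 1))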